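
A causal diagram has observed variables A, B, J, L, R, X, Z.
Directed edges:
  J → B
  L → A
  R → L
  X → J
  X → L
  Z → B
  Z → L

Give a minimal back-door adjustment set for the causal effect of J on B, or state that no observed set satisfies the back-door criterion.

desc(J)\{J}={B}; candidates ⊆ {A,L,R,X,Z}.
∅: J⊥B given ∅ in G with J→· removed — back-door holds.

J→B: minimal back-door set ∅.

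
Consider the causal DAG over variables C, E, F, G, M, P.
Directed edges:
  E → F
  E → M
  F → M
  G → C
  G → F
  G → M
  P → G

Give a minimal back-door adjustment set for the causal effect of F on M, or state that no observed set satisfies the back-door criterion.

F→M: minimal back-door set {E, G}.

desc(F)\{F}={M}; candidates ⊆ {C,E,G,P}.
size 0: {}; under {} F still reaches {C,E,G,M,P} ∋ M.
size 1: {C}, {E}, {G} …(+1); under {C} F still reaches {E,G,M,P} ∋ M.
{E,G}: F⊥M given {E,G} in G with F→· removed — back-door holds.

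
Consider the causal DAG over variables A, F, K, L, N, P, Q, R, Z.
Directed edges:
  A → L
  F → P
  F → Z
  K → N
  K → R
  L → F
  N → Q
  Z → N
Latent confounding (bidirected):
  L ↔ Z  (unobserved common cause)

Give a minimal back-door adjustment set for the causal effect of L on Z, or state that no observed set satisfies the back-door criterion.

desc(L)\{L}={F,N,P,Q,Z}; candidates ⊆ {A,K,R}.
L↔Z: latent back-door arc(s) into L.
size 0: {}; under {} L still reaches {A,N,Q,Z} ∋ Z.
size 1: {A}, {K}, {R}; under {A} L still reaches {N,Q,Z} ∋ Z.
size 2: {A,K}, {A,R}, {K,R}; under {A,K} L still reaches {N,Q,Z} ∋ Z.
L↔Z cannot be blocked by any observed set — no back-door set.

L→Z: no observed back-door set.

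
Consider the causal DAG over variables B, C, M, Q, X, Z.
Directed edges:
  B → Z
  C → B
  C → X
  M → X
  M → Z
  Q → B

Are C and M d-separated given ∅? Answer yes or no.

Bayes-Ball from C | ∅ reaches {B,X,Z}.
M ∉ reach(C|∅) ⇒ C ⊥ M | ∅.

Yes — C ⊥ M | ∅.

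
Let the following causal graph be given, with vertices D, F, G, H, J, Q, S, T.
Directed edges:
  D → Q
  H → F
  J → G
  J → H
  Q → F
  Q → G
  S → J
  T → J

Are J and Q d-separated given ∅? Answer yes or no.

Bayes-Ball from J | ∅ reaches {F,G,H,S,T}.
Q ∉ reach(J|∅) ⇒ J ⊥ Q | ∅.

Yes — J ⊥ Q | ∅.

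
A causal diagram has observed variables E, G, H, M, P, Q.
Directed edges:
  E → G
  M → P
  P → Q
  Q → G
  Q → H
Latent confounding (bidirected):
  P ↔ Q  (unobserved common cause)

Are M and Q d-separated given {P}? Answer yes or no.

No — M and Q are d-connected given {P}.

Bayes-Ball from M | {P} reaches {G,H,Q}.
Q ∈ reach(M|{P}) ⇒ M ⊥̸ Q | {P}.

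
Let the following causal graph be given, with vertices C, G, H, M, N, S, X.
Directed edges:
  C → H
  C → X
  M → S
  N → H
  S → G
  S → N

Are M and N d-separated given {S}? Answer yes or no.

Bayes-Ball from M | {S} reaches ∅.
N ∉ reach(M|{S}) ⇒ M ⊥ N | {S}.

Yes — M ⊥ N | {S}.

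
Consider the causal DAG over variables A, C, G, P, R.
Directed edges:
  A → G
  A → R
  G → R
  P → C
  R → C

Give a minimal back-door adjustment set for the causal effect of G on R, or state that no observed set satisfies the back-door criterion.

G→R: minimal back-door set {A}.

desc(G)\{G}={C,R}; candidates ⊆ {A,P}.
size 0: {}; under {} G still reaches {A,C,R} ∋ R.
{A}: G⊥R given {A} in G with G→· removed — back-door holds.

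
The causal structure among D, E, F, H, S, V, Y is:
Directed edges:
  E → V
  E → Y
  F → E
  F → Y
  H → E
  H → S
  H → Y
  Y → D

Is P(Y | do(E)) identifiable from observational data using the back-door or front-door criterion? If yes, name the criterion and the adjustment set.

desc(E)\{E}={D,V,Y}; candidates ⊆ {F,H,S}.
size 0: {}; under {} E still reaches {D,F,H,S,Y} ∋ Y.
size 1: {F}, {H}, {S}; under {F} E still reaches {D,H,S,Y} ∋ Y.
{F,H}: E⊥Y given {F,H} in G with E→· removed — back-door holds.
P(Y|do(E)) = Σ_{F,H} P(Y|E,F,H)·P(F,H).

P(Y|do(E)): backdoor, adjust for {F, H}.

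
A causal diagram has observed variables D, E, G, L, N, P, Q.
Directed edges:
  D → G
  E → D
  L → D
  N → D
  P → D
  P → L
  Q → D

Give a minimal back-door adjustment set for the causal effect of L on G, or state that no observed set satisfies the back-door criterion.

L→G: minimal back-door set {P}.

desc(L)\{L}={D,G}; candidates ⊆ {E,N,P,Q}.
size 0: {}; under {} L still reaches {D,G,P} ∋ G.
{P}: L⊥G given {P} in G with L→· removed — back-door holds.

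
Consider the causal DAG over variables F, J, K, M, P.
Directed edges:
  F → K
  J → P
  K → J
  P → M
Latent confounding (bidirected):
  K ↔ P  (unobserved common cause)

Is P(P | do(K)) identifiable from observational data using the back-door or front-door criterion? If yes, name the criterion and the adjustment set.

desc(K)\{K}={J,M,P}; candidates ⊆ {F}.
K↔P: latent back-door arc(s) into K.
size 0: {}; under {} K still reaches {F,M,P} ∋ P.
size 1: {F}; under {F} K still reaches {M,P} ∋ P.
K↔P cannot be blocked by any observed set — no back-door set.
{J}: (i) intercepts every directed K→P path; (ii) no back-door K→{J}; (iii) {K} blocks every back-door {J}→P. Front-door holds.
P(P|do(K)) = Σ_{J} P(J|K) Σ_{K'} P(P|J,K')P(K').

P(P|do(K)): frontdoor, adjust for {J}.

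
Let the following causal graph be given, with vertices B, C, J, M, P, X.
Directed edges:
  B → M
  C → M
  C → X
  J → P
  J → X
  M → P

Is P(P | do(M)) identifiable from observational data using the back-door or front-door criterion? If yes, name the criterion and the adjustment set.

desc(M)\{M}={P}; candidates ⊆ {B,C,J,X}.
∅: M⊥P given ∅ in G with M→· removed — back-door holds.
P(P|do(M)) = P(P|M) — no adjustment needed.

P(P|do(M)): backdoor, adjust for ∅.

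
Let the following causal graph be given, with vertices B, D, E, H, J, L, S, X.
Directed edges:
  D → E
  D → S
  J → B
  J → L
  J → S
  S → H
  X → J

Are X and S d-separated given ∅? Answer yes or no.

No — X and S are d-connected given ∅.

Bayes-Ball from X | ∅ reaches {B,H,J,L,S}.
S ∈ reach(X|∅) ⇒ X ⊥̸ S | ∅.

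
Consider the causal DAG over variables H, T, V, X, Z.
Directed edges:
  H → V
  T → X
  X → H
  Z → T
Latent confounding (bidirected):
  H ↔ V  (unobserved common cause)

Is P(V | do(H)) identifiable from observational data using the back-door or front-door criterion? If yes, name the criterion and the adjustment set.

P(V|do(H)): not identifiable (no BD/FD set).

desc(H)\{H}={V}; candidates ⊆ {T,X,Z}.
H↔V: latent back-door arc(s) into H.
size 0: {}; under {} H still reaches {T,V,X,Z} ∋ V.
size 1: {T}, {X}, {Z}; under {T} H still reaches {V,X} ∋ V.
size 2: {T,X}, {T,Z}, {X,Z}; under {T,X} H still reaches {V} ∋ V.
H↔V cannot be blocked by any observed set — no back-door set.
No mediator lies on a directed H→…→V path.
Neither criterion identifies P(V|do(H)) in this graph.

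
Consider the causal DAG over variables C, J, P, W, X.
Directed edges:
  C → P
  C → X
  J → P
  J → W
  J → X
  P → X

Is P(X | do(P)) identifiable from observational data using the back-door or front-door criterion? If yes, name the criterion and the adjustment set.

P(X|do(P)): backdoor, adjust for {C, J}.

desc(P)\{P}={X}; candidates ⊆ {C,J,W}.
size 0: {}; under {} P still reaches {C,J,W,X} ∋ X.
size 1: {C}, {J}, {W}; under {C} P still reaches {J,W,X} ∋ X.
{C,J}: P⊥X given {C,J} in G with P→· removed — back-door holds.
P(X|do(P)) = Σ_{C,J} P(X|P,C,J)·P(C,J).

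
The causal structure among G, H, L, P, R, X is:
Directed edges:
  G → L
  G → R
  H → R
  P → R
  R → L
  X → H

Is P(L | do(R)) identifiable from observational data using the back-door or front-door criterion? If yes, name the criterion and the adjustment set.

P(L|do(R)): backdoor, adjust for {G}.

desc(R)\{R}={L}; candidates ⊆ {G,H,P,X}.
size 0: {}; under {} R still reaches {G,H,L,P,X} ∋ L.
{G}: R⊥L given {G} in G with R→· removed — back-door holds.
P(L|do(R)) = Σ_{G} P(L|R,G)·P(G).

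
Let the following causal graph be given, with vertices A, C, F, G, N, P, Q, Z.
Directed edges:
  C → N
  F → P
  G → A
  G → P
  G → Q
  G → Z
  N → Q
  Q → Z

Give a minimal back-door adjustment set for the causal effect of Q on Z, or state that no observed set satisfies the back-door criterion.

desc(Q)\{Q}={Z}; candidates ⊆ {A,C,F,G,N,P}.
size 0: {}; under {} Q still reaches {A,C,G,N,P,Z} ∋ Z.
{G}: Q⊥Z given {G} in G with Q→· removed — back-door holds.

Q→Z: minimal back-door set {G}.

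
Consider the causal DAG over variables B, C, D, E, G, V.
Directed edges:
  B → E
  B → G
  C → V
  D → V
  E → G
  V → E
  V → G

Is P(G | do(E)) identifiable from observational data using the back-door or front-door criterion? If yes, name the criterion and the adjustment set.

P(G|do(E)): backdoor, adjust for {B, V}.

desc(E)\{E}={G}; candidates ⊆ {B,C,D,V}.
size 0: {}; under {} E still reaches {B,C,D,G,V} ∋ G.
size 1: {B}, {C}, {D} …(+1); under {B} E still reaches {C,D,G,V} ∋ G.
{B,V}: E⊥G given {B,V} in G with E→· removed — back-door holds.
P(G|do(E)) = Σ_{B,V} P(G|E,B,V)·P(B,V).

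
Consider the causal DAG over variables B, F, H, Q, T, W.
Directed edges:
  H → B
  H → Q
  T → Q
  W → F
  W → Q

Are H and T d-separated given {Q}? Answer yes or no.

Bayes-Ball from H | {Q} reaches {B,F,T,W}.
T ∈ reach(H|{Q}) ⇒ H ⊥̸ T | {Q}.

No — H and T are d-connected given {Q}.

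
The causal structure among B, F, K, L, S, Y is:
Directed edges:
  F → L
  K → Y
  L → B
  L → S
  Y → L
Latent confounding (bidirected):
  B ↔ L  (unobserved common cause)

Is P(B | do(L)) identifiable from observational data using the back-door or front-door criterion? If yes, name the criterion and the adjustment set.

desc(L)\{L}={B,S}; candidates ⊆ {F,K,Y}.
L↔B: latent back-door arc(s) into L.
size 0: {}; under {} L still reaches {B,F,K,Y} ∋ B.
size 1: {F}, {K}, {Y}; under {F} L still reaches {B,K,Y} ∋ B.
size 2: {F,K}, {F,Y}, {K,Y}; under {F,K} L still reaches {B,Y} ∋ B.
L↔B cannot be blocked by any observed set — no back-door set.
No mediator lies on a directed L→…→B path.
Neither criterion identifies P(B|do(L)) in this graph.

P(B|do(L)): not identifiable (no BD/FD set).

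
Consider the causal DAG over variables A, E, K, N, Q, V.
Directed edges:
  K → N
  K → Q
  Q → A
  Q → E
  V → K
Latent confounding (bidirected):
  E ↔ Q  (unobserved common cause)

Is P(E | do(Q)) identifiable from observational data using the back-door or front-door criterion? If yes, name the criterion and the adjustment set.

P(E|do(Q)): not identifiable (no BD/FD set).

desc(Q)\{Q}={A,E}; candidates ⊆ {K,N,V}.
Q↔E: latent back-door arc(s) into Q.
size 0: {}; under {} Q still reaches {E,K,N,V} ∋ E.
size 1: {K}, {N}, {V}; under {K} Q still reaches {E} ∋ E.
size 2: {K,N}, {K,V}, {N,V}; under {K,N} Q still reaches {E} ∋ E.
Q↔E cannot be blocked by any observed set — no back-door set.
No mediator lies on a directed Q→…→E path.
Neither criterion identifies P(E|do(Q)) in this graph.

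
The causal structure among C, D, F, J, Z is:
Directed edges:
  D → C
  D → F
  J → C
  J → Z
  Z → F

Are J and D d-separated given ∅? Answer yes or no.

Yes — J ⊥ D | ∅.

Bayes-Ball from J | ∅ reaches {C,F,Z}.
D ∉ reach(J|∅) ⇒ J ⊥ D | ∅.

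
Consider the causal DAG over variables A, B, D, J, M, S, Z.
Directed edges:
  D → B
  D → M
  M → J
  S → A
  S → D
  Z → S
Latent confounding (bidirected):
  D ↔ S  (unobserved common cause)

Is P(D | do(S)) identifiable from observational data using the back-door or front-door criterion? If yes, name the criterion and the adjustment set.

P(D|do(S)): not identifiable (no BD/FD set).

desc(S)\{S}={A,B,D,J,M}; candidates ⊆ {Z}.
S↔D: latent back-door arc(s) into S.
size 0: {}; under {} S still reaches {B,D,J,M,Z} ∋ D.
size 1: {Z}; under {Z} S still reaches {B,D,J,M} ∋ D.
S↔D cannot be blocked by any observed set — no back-door set.
No mediator lies on a directed S→…→D path.
Neither criterion identifies P(D|do(S)) in this graph.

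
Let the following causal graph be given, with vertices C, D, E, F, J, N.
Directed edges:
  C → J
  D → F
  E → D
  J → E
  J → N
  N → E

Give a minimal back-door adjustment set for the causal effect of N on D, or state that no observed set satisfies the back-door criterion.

N→D: minimal back-door set {J}.

desc(N)\{N}={D,E,F}; candidates ⊆ {C,J}.
size 0: {}; under {} N still reaches {C,D,E,F,J} ∋ D.
{J}: N⊥D given {J} in G with N→· removed — back-door holds.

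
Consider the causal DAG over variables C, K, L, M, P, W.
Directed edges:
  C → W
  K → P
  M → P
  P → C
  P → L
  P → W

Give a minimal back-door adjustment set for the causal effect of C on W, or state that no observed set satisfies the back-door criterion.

desc(C)\{C}={W}; candidates ⊆ {K,L,M,P}.
size 0: {}; under {} C still reaches {K,L,M,P,W} ∋ W.
{P}: C⊥W given {P} in G with C→· removed — back-door holds.

C→W: minimal back-door set {P}.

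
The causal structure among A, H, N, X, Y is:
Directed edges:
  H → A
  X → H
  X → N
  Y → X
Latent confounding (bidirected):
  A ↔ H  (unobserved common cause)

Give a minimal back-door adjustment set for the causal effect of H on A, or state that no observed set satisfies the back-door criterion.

desc(H)\{H}={A}; candidates ⊆ {N,X,Y}.
H↔A: latent back-door arc(s) into H.
size 0: {}; under {} H still reaches {A,N,X,Y} ∋ A.
size 1: {N}, {X}, {Y}; under {N} H still reaches {A,X,Y} ∋ A.
size 2: {N,X}, {N,Y}, {X,Y}; under {N,X} H still reaches {A} ∋ A.
H↔A cannot be blocked by any observed set — no back-door set.

H→A: no observed back-door set.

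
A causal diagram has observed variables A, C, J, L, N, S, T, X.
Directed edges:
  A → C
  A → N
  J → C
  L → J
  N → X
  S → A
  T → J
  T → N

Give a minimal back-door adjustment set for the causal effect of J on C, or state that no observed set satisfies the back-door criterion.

J→C: minimal back-door set ∅.

desc(J)\{J}={C}; candidates ⊆ {A,L,N,S,T,X}.
∅: J⊥C given ∅ in G with J→· removed — back-door holds.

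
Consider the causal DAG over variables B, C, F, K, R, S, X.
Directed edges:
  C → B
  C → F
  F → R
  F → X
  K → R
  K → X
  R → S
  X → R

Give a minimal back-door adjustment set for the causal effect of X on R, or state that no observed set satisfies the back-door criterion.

X→R: minimal back-door set {F, K}.

desc(X)\{X}={R,S}; candidates ⊆ {B,C,F,K}.
size 0: {}; under {} X still reaches {B,C,F,K,R,S} ∋ R.
size 1: {B}, {C}, {F} …(+1); under {B} X still reaches {C,F,K,R,S} ∋ R.
{F,K}: X⊥R given {F,K} in G with X→· removed — back-door holds.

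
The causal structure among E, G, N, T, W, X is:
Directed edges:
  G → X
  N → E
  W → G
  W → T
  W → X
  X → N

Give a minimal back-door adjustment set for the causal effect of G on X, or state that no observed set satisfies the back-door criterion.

desc(G)\{G}={E,N,X}; candidates ⊆ {T,W}.
size 0: {}; under {} G still reaches {E,N,T,W,X} ∋ X.
{W}: G⊥X given {W} in G with G→· removed — back-door holds.

G→X: minimal back-door set {W}.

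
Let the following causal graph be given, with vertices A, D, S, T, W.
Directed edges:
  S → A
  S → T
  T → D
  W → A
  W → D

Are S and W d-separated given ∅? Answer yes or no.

Yes — S ⊥ W | ∅.

Bayes-Ball from S | ∅ reaches {A,D,T}.
W ∉ reach(S|∅) ⇒ S ⊥ W | ∅.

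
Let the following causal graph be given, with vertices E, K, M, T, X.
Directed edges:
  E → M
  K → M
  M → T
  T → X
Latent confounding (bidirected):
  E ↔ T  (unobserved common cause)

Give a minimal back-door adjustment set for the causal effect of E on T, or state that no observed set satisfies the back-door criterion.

E→T: no observed back-door set.

desc(E)\{E}={M,T,X}; candidates ⊆ {K}.
E↔T: latent back-door arc(s) into E.
size 0: {}; under {} E still reaches {T,X} ∋ T.
size 1: {K}; under {K} E still reaches {T,X} ∋ T.
E↔T cannot be blocked by any observed set — no back-door set.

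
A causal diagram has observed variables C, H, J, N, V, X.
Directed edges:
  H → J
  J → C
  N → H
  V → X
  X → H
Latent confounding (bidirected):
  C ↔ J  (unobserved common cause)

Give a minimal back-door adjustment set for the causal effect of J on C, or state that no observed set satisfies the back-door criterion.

desc(J)\{J}={C}; candidates ⊆ {H,N,V,X}.
J↔C: latent back-door arc(s) into J.
size 0: {}; under {} J still reaches {C,H,N,V,X} ∋ C.
size 1: {H}, {N}, {V} …(+1); under {H} J still reaches {C} ∋ C.
size 2: {H,N}, {H,V}, {H,X} …(+3); under {H,N} J still reaches {C} ∋ C.
J↔C cannot be blocked by any observed set — no back-door set.

J→C: no observed back-door set.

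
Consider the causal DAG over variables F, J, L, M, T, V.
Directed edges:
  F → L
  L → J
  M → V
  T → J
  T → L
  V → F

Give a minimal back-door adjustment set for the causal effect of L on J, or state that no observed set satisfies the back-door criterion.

desc(L)\{L}={J}; candidates ⊆ {F,M,T,V}.
size 0: {}; under {} L still reaches {F,J,M,T,V} ∋ J.
{T}: L⊥J given {T} in G with L→· removed — back-door holds.

L→J: minimal back-door set {T}.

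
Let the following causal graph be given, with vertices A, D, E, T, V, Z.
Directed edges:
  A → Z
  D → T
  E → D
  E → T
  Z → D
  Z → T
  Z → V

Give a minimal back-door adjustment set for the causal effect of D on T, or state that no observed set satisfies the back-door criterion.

desc(D)\{D}={T}; candidates ⊆ {A,E,V,Z}.
size 0: {}; under {} D still reaches {A,E,T,V,Z} ∋ T.
size 1: {A}, {E}, {V} …(+1); under {A} D still reaches {E,T,V,Z} ∋ T.
{E,Z}: D⊥T given {E,Z} in G with D→· removed — back-door holds.

D→T: minimal back-door set {E, Z}.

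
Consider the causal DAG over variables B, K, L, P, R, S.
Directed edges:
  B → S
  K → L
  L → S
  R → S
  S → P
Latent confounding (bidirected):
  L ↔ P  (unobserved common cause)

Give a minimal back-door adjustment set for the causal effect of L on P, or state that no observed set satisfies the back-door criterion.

desc(L)\{L}={P,S}; candidates ⊆ {B,K,R}.
L↔P: latent back-door arc(s) into L.
size 0: {}; under {} L still reaches {K,P} ∋ P.
size 1: {B}, {K}, {R}; under {B} L still reaches {K,P} ∋ P.
size 2: {B,K}, {B,R}, {K,R}; under {B,K} L still reaches {P} ∋ P.
L↔P cannot be blocked by any observed set — no back-door set.

L→P: no observed back-door set.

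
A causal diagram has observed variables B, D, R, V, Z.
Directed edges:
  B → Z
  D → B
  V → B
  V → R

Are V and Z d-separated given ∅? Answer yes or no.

Bayes-Ball from V | ∅ reaches {B,R,Z}.
Z ∈ reach(V|∅) ⇒ V ⊥̸ Z | ∅.

No — V and Z are d-connected given ∅.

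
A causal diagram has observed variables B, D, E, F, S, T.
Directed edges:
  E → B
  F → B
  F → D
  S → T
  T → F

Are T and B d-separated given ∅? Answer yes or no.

No — T and B are d-connected given ∅.

Bayes-Ball from T | ∅ reaches {B,D,F,S}.
B ∈ reach(T|∅) ⇒ T ⊥̸ B | ∅.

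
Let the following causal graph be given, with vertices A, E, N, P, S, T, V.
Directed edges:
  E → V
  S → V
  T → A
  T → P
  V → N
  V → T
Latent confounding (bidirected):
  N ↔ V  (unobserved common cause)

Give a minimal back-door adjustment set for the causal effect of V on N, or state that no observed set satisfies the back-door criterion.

desc(V)\{V}={A,N,P,T}; candidates ⊆ {E,S}.
V↔N: latent back-door arc(s) into V.
size 0: {}; under {} V still reaches {E,N,S} ∋ N.
size 1: {E}, {S}; under {E} V still reaches {N,S} ∋ N.
size 2: {E,S}; under {E,S} V still reaches {N} ∋ N.
V↔N cannot be blocked by any observed set — no back-door set.

V→N: no observed back-door set.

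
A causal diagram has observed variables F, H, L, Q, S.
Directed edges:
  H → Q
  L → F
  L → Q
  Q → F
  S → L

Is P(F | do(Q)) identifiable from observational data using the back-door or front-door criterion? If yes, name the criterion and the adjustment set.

desc(Q)\{Q}={F}; candidates ⊆ {H,L,S}.
size 0: {}; under {} Q still reaches {F,H,L,S} ∋ F.
{L}: Q⊥F given {L} in G with Q→· removed — back-door holds.
P(F|do(Q)) = Σ_{L} P(F|Q,L)·P(L).

P(F|do(Q)): backdoor, adjust for {L}.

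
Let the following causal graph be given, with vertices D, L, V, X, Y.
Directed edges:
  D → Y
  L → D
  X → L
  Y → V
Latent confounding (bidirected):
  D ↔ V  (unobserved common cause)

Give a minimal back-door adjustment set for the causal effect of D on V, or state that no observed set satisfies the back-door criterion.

D→V: no observed back-door set.

desc(D)\{D}={V,Y}; candidates ⊆ {L,X}.
D↔V: latent back-door arc(s) into D.
size 0: {}; under {} D still reaches {L,V,X} ∋ V.
size 1: {L}, {X}; under {L} D still reaches {V} ∋ V.
size 2: {L,X}; under {L,X} D still reaches {V} ∋ V.
D↔V cannot be blocked by any observed set — no back-door set.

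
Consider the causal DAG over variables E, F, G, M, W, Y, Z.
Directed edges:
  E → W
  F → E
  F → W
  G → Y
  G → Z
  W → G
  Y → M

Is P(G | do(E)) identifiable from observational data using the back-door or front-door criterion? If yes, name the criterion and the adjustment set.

desc(E)\{E}={G,M,W,Y,Z}; candidates ⊆ {F}.
size 0: {}; under {} E still reaches {F,G,M,W,Y,Z} ∋ G.
{F}: E⊥G given {F} in G with E→· removed — back-door holds.
P(G|do(E)) = Σ_{F} P(G|E,F)·P(F).

P(G|do(E)): backdoor, adjust for {F}.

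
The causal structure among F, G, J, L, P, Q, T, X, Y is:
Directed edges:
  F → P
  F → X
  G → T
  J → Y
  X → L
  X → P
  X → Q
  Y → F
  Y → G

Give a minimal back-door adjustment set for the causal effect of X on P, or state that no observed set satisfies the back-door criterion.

X→P: minimal back-door set {F}.

desc(X)\{X}={L,P,Q}; candidates ⊆ {F,G,J,T,Y}.
size 0: {}; under {} X still reaches {F,G,J,P,T,Y} ∋ P.
{F}: X⊥P given {F} in G with X→· removed — back-door holds.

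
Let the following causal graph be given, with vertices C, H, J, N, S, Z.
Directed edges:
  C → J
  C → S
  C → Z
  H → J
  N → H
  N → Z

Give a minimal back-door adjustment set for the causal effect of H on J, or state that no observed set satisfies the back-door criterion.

desc(H)\{H}={J}; candidates ⊆ {C,N,S,Z}.
∅: H⊥J given ∅ in G with H→· removed — back-door holds.

H→J: minimal back-door set ∅.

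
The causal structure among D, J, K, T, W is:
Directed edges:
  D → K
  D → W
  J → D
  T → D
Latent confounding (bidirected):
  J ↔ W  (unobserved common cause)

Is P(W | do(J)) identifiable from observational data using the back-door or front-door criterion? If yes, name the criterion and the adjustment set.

P(W|do(J)): frontdoor, adjust for {D}.

desc(J)\{J}={D,K,W}; candidates ⊆ {T}.
J↔W: latent back-door arc(s) into J.
size 0: {}; under {} J still reaches {W} ∋ W.
size 1: {T}; under {T} J still reaches {W} ∋ W.
J↔W cannot be blocked by any observed set — no back-door set.
{D}: (i) intercepts every directed J→W path; (ii) no back-door J→{D}; (iii) {J} blocks every back-door {D}→W. Front-door holds.
P(W|do(J)) = Σ_{D} P(D|J) Σ_{J'} P(W|D,J')P(J').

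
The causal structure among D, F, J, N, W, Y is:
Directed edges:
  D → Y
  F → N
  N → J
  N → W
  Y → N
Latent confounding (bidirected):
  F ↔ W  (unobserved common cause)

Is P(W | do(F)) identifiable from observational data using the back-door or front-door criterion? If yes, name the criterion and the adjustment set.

P(W|do(F)): frontdoor, adjust for {N}.

desc(F)\{F}={J,N,W}; candidates ⊆ {D,Y}.
F↔W: latent back-door arc(s) into F.
size 0: {}; under {} F still reaches {W} ∋ W.
size 1: {D}, {Y}; under {D} F still reaches {W} ∋ W.
size 2: {D,Y}; under {D,Y} F still reaches {W} ∋ W.
F↔W cannot be blocked by any observed set — no back-door set.
{N}: (i) intercepts every directed F→W path; (ii) no back-door F→{N}; (iii) {F} blocks every back-door {N}→W. Front-door holds.
P(W|do(F)) = Σ_{N} P(N|F) Σ_{F'} P(W|N,F')P(F').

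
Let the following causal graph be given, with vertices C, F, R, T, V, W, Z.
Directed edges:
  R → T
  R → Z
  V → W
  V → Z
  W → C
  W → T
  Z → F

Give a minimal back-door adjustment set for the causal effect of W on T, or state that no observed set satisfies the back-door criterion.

desc(W)\{W}={C,T}; candidates ⊆ {F,R,V,Z}.
∅: W⊥T given ∅ in G with W→· removed — back-door holds.

W→T: minimal back-door set ∅.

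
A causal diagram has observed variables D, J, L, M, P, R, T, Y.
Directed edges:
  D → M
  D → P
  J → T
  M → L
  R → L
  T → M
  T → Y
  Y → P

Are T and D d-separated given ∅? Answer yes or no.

Bayes-Ball from T | ∅ reaches {J,L,M,P,Y}.
D ∉ reach(T|∅) ⇒ T ⊥ D | ∅.

Yes — T ⊥ D | ∅.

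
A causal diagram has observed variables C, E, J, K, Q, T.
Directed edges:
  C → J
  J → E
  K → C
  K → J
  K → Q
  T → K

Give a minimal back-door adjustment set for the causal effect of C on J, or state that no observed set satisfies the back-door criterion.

C→J: minimal back-door set {K}.

desc(C)\{C}={E,J}; candidates ⊆ {K,Q,T}.
size 0: {}; under {} C still reaches {E,J,K,Q,T} ∋ J.
{K}: C⊥J given {K} in G with C→· removed — back-door holds.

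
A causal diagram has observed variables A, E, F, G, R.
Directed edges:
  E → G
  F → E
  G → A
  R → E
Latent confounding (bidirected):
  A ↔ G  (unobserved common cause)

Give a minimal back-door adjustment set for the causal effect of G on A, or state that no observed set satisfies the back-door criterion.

desc(G)\{G}={A}; candidates ⊆ {E,F,R}.
G↔A: latent back-door arc(s) into G.
size 0: {}; under {} G still reaches {A,E,F,R} ∋ A.
size 1: {E}, {F}, {R}; under {E} G still reaches {A} ∋ A.
size 2: {E,F}, {E,R}, {F,R}; under {E,F} G still reaches {A} ∋ A.
G↔A cannot be blocked by any observed set — no back-door set.

G→A: no observed back-door set.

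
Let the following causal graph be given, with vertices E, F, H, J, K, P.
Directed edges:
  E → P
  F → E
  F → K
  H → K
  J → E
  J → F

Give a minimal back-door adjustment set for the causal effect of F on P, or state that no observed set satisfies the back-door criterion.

desc(F)\{F}={E,K,P}; candidates ⊆ {H,J}.
size 0: {}; under {} F still reaches {E,J,P} ∋ P.
{J}: F⊥P given {J} in G with F→· removed — back-door holds.

F→P: minimal back-door set {J}.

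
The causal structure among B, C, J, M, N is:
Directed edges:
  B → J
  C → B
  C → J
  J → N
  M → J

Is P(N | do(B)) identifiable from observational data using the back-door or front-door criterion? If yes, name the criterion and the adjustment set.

P(N|do(B)): backdoor, adjust for {C}.

desc(B)\{B}={J,N}; candidates ⊆ {C,M}.
size 0: {}; under {} B still reaches {C,J,N} ∋ N.
{C}: B⊥N given {C} in G with B→· removed — back-door holds.
P(N|do(B)) = Σ_{C} P(N|B,C)·P(C).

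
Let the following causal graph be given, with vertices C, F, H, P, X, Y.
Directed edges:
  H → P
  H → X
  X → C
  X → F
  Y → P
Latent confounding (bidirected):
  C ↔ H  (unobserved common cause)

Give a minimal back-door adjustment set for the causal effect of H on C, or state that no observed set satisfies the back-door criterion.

desc(H)\{H}={C,F,P,X}; candidates ⊆ {Y}.
H↔C: latent back-door arc(s) into H.
size 0: {}; under {} H still reaches {C} ∋ C.
size 1: {Y}; under {Y} H still reaches {C} ∋ C.
H↔C cannot be blocked by any observed set — no back-door set.

H→C: no observed back-door set.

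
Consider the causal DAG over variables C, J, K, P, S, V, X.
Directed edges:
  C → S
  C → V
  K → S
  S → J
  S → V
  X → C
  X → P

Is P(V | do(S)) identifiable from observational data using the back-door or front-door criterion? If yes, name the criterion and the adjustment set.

desc(S)\{S}={J,V}; candidates ⊆ {C,K,P,X}.
size 0: {}; under {} S still reaches {C,K,P,V,X} ∋ V.
{C}: S⊥V given {C} in G with S→· removed — back-door holds.
P(V|do(S)) = Σ_{C} P(V|S,C)·P(C).

P(V|do(S)): backdoor, adjust for {C}.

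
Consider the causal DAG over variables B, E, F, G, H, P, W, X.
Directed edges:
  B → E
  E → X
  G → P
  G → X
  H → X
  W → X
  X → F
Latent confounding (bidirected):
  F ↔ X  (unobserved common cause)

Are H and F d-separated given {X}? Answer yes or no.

Bayes-Ball from H | {X} reaches {B,E,F,G,P,W}.
F ∈ reach(H|{X}) ⇒ H ⊥̸ F | {X}.

No — H and F are d-connected given {X}.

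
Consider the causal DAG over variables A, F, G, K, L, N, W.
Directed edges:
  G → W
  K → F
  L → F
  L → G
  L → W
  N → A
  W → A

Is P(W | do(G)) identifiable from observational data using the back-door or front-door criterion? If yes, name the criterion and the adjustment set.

P(W|do(G)): backdoor, adjust for {L}.

desc(G)\{G}={A,W}; candidates ⊆ {F,K,L,N}.
size 0: {}; under {} G still reaches {A,F,L,W} ∋ W.
{L}: G⊥W given {L} in G with G→· removed — back-door holds.
P(W|do(G)) = Σ_{L} P(W|G,L)·P(L).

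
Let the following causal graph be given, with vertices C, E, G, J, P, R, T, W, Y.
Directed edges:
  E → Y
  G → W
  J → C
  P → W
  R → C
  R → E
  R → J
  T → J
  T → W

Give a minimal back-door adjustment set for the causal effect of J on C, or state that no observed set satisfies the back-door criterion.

J→C: minimal back-door set {R}.

desc(J)\{J}={C}; candidates ⊆ {E,G,P,R,T,W,Y}.
size 0: {}; under {} J still reaches {C,E,R,T,W,Y} ∋ C.
{R}: J⊥C given {R} in G with J→· removed — back-door holds.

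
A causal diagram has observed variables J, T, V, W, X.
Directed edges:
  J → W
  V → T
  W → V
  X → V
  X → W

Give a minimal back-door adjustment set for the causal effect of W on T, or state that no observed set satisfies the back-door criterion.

desc(W)\{W}={T,V}; candidates ⊆ {J,X}.
size 0: {}; under {} W still reaches {J,T,V,X} ∋ T.
{X}: W⊥T given {X} in G with W→· removed — back-door holds.

W→T: minimal back-door set {X}.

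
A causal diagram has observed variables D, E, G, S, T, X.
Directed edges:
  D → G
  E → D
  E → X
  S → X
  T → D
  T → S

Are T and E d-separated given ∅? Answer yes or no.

Bayes-Ball from T | ∅ reaches {D,G,S,X}.
E ∉ reach(T|∅) ⇒ T ⊥ E | ∅.

Yes — T ⊥ E | ∅.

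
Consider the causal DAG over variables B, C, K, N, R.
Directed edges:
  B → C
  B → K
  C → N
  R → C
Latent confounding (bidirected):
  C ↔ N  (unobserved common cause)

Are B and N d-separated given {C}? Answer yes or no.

Bayes-Ball from B | {C} reaches {K,N,R}.
N ∈ reach(B|{C}) ⇒ B ⊥̸ N | {C}.

No — B and N are d-connected given {C}.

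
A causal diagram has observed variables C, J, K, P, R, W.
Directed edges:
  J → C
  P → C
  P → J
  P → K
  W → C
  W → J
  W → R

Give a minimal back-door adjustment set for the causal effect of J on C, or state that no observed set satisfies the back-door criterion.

J→C: minimal back-door set {P, W}.

desc(J)\{J}={C}; candidates ⊆ {K,P,R,W}.
size 0: {}; under {} J still reaches {C,K,P,R,W} ∋ C.
size 1: {K}, {P}, {R} …(+1); under {K} J still reaches {C,P,R,W} ∋ C.
{P,W}: J⊥C given {P,W} in G with J→· removed — back-door holds.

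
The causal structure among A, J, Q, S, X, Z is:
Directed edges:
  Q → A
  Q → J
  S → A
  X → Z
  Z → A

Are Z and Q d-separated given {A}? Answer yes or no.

No — Z and Q are d-connected given {A}.

Bayes-Ball from Z | {A} reaches {J,Q,S,X}.
Q ∈ reach(Z|{A}) ⇒ Z ⊥̸ Q | {A}.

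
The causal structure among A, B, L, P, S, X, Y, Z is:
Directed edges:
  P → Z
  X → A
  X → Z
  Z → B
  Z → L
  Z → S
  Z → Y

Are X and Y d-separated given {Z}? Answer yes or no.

Yes — X ⊥ Y | {Z}.

Bayes-Ball from X | {Z} reaches {A,P}.
Y ∉ reach(X|{Z}) ⇒ X ⊥ Y | {Z}.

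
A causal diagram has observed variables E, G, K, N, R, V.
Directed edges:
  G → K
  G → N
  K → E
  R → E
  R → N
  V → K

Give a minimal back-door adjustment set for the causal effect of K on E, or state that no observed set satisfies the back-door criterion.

desc(K)\{K}={E}; candidates ⊆ {G,N,R,V}.
∅: K⊥E given ∅ in G with K→· removed — back-door holds.

K→E: minimal back-door set ∅.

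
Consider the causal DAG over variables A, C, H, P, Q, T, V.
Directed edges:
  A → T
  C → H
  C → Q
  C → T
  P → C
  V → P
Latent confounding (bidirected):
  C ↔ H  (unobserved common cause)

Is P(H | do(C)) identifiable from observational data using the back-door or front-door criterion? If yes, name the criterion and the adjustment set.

desc(C)\{C}={H,Q,T}; candidates ⊆ {A,P,V}.
C↔H: latent back-door arc(s) into C.
size 0: {}; under {} C still reaches {H,P,V} ∋ H.
size 1: {A}, {P}, {V}; under {A} C still reaches {H,P,V} ∋ H.
size 2: {A,P}, {A,V}, {P,V}; under {A,P} C still reaches {H} ∋ H.
C↔H cannot be blocked by any observed set — no back-door set.
No mediator lies on a directed C→…→H path.
Neither criterion identifies P(H|do(C)) in this graph.

P(H|do(C)): not identifiable (no BD/FD set).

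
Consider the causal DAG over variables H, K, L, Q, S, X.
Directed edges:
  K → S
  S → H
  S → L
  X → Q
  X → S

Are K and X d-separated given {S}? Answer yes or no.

No — K and X are d-connected given {S}.

Bayes-Ball from K | {S} reaches {Q,X}.
X ∈ reach(K|{S}) ⇒ K ⊥̸ X | {S}.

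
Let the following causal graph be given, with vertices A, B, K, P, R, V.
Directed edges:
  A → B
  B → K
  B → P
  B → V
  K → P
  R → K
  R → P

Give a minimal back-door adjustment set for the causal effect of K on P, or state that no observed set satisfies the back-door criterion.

K→P: minimal back-door set {B, R}.

desc(K)\{K}={P}; candidates ⊆ {A,B,R,V}.
size 0: {}; under {} K still reaches {A,B,P,R,V} ∋ P.
size 1: {A}, {B}, {R} …(+1); under {A} K still reaches {B,P,R,V} ∋ P.
{B,R}: K⊥P given {B,R} in G with K→· removed — back-door holds.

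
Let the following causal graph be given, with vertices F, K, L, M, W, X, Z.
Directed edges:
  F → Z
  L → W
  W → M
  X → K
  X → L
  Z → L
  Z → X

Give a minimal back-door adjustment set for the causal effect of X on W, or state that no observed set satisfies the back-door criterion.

desc(X)\{X}={K,L,M,W}; candidates ⊆ {F,Z}.
size 0: {}; under {} X still reaches {F,L,M,W,Z} ∋ W.
{Z}: X⊥W given {Z} in G with X→· removed — back-door holds.

X→W: minimal back-door set {Z}.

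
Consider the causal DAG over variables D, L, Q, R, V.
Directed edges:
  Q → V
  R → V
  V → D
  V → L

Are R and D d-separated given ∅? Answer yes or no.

No — R and D are d-connected given ∅.

Bayes-Ball from R | ∅ reaches {D,L,V}.
D ∈ reach(R|∅) ⇒ R ⊥̸ D | ∅.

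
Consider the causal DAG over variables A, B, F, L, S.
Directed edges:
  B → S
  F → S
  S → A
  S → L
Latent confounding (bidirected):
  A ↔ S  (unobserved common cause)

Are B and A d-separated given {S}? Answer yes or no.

Bayes-Ball from B | {S} reaches {A,F}.
A ∈ reach(B|{S}) ⇒ B ⊥̸ A | {S}.

No — B and A are d-connected given {S}.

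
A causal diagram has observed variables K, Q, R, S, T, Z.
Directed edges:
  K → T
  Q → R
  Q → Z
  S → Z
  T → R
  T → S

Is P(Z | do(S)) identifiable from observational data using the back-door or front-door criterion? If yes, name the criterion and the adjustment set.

desc(S)\{S}={Z}; candidates ⊆ {K,Q,R,T}.
∅: S⊥Z given ∅ in G with S→· removed — back-door holds.
P(Z|do(S)) = P(Z|S) — no adjustment needed.

P(Z|do(S)): backdoor, adjust for ∅.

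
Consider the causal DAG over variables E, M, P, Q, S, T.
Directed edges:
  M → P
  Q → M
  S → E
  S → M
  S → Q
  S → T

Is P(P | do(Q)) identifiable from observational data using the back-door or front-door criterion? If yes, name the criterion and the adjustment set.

desc(Q)\{Q}={M,P}; candidates ⊆ {E,S,T}.
size 0: {}; under {} Q still reaches {E,M,P,S,T} ∋ P.
{S}: Q⊥P given {S} in G with Q→· removed — back-door holds.
P(P|do(Q)) = Σ_{S} P(P|Q,S)·P(S).

P(P|do(Q)): backdoor, adjust for {S}.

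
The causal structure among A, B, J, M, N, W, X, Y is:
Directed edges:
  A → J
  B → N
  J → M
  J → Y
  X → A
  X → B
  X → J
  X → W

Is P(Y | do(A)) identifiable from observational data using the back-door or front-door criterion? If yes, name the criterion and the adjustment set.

P(Y|do(A)): backdoor, adjust for {X}.

desc(A)\{A}={J,M,Y}; candidates ⊆ {B,N,W,X}.
size 0: {}; under {} A still reaches {B,J,M,N,W,X,Y} ∋ Y.
{X}: A⊥Y given {X} in G with A→· removed — back-door holds.
P(Y|do(A)) = Σ_{X} P(Y|A,X)·P(X).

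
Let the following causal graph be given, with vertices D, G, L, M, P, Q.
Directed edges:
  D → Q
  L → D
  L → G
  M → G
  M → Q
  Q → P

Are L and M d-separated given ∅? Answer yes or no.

Bayes-Ball from L | ∅ reaches {D,G,P,Q}.
M ∉ reach(L|∅) ⇒ L ⊥ M | ∅.

Yes — L ⊥ M | ∅.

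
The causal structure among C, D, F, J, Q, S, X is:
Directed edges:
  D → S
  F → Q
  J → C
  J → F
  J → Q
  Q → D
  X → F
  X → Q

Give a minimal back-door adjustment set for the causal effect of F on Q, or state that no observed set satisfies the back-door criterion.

desc(F)\{F}={D,Q,S}; candidates ⊆ {C,J,X}.
size 0: {}; under {} F still reaches {C,D,J,Q,S,X} ∋ Q.
size 1: {C}, {J}, {X}; under {C} F still reaches {D,J,Q,S,X} ∋ Q.
{J,X}: F⊥Q given {J,X} in G with F→· removed — back-door holds.

F→Q: minimal back-door set {J, X}.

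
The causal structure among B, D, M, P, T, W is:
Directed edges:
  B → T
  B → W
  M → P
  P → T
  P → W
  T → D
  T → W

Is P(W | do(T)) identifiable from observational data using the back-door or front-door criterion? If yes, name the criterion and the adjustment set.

desc(T)\{T}={D,W}; candidates ⊆ {B,M,P}.
size 0: {}; under {} T still reaches {B,M,P,W} ∋ W.
size 1: {B}, {M}, {P}; under {B} T still reaches {M,P,W} ∋ W.
{B,P}: T⊥W given {B,P} in G with T→· removed — back-door holds.
P(W|do(T)) = Σ_{B,P} P(W|T,B,P)·P(B,P).

P(W|do(T)): backdoor, adjust for {B, P}.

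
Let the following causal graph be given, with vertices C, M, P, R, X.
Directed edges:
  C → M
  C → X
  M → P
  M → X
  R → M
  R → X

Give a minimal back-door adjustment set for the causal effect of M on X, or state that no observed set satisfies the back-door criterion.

M→X: minimal back-door set {C, R}.

desc(M)\{M}={P,X}; candidates ⊆ {C,R}.
size 0: {}; under {} M still reaches {C,R,X} ∋ X.
size 1: {C}, {R}; under {C} M still reaches {R,X} ∋ X.
{C,R}: M⊥X given {C,R} in G with M→· removed — back-door holds.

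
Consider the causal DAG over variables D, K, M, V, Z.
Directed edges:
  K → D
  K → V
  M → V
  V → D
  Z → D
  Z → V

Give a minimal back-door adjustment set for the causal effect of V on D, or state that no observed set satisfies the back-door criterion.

desc(V)\{V}={D}; candidates ⊆ {K,M,Z}.
size 0: {}; under {} V still reaches {D,K,M,Z} ∋ D.
size 1: {K}, {M}, {Z}; under {K} V still reaches {D,M,Z} ∋ D.
{K,Z}: V⊥D given {K,Z} in G with V→· removed — back-door holds.

V→D: minimal back-door set {K, Z}.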